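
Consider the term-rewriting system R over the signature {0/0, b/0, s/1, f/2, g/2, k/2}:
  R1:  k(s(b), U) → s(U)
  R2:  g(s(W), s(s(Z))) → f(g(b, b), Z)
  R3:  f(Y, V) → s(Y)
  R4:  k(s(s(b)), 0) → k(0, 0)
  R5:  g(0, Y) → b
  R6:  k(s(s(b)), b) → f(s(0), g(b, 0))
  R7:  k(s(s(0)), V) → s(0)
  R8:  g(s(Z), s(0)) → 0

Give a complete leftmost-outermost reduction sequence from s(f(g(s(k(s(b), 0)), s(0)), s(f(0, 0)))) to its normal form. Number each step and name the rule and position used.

1. s(f(g(s(k(s(b), 0)), s(0)), s(f(0, 0))))  →  s(s(g(s(k(s(b), 0)), s(0))))   [R3 at 1]
2. s(s(g(s(k(s(b), 0)), s(0))))  →  s(s(0))   [R8 at 1.1]

s(s(0))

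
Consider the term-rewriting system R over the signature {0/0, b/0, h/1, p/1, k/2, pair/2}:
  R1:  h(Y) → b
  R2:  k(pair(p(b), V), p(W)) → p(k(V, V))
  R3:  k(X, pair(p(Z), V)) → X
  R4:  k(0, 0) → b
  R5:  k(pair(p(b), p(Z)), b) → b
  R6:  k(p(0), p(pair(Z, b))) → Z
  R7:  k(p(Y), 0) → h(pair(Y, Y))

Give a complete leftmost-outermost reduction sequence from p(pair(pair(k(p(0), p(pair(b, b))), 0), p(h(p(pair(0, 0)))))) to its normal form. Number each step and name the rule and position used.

1. p(pair(pair(k(p(0), p(pair(b, b))), 0), p(h(p(pair(0, 0))))))  →  p(pair(pair(b, 0), p(h(p(pair(0, 0))))))   [R6 at 1.1.1]
2. p(pair(pair(b, 0), p(h(p(pair(0, 0))))))  →  p(pair(pair(b, 0), p(b)))   [R1 at 1.2.1]

p(pair(pair(b, 0), p(b)))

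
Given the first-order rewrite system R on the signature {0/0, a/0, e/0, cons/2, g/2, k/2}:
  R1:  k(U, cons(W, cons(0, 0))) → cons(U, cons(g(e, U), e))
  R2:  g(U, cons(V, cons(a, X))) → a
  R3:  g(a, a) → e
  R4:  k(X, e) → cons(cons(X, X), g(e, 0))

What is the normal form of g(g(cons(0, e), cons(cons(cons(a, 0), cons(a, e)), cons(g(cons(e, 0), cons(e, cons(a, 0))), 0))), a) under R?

e

1. g(g(cons(0, e), cons(cons(cons(a, 0), cons(a, e)), cons(g(cons(e, 0), cons(e, cons(a, 0))), 0))), a)  →  g(g(cons(0, e), cons(cons(cons(a, 0), cons(a, e)), cons(a, 0))), a)   [R2 at 1.2.2.1]
2. g(g(cons(0, e), cons(cons(cons(a, 0), cons(a, e)), cons(a, 0))), a)  →  g(a, a)   [R2 at 1]
3. g(a, a)  →  e   [R3 at ε]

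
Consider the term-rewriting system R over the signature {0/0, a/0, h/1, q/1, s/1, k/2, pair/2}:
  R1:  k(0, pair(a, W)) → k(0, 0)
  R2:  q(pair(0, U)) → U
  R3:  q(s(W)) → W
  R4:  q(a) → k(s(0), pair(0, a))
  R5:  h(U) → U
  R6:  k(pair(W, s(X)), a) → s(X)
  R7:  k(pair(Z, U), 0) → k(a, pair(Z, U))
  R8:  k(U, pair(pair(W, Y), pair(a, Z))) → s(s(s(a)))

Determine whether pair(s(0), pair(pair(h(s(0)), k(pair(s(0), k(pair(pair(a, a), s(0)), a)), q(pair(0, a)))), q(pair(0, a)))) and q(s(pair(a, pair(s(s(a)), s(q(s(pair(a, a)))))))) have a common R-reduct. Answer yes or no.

Reduce t₁ = pair(s(0), pair(pair(h(s(0)), k(pair(s(0), k(pair(pair(a, a), s(0)), a)), q(pair(0, a)))), q(pair(0, a)))):
1. pair(s(0), pair(pair(h(s(0)), k(pair(s(0), k(pair(pair(a, a), s(0)), a)), q(pair(0, a)))), q(pair(0, a))))  →  pair(s(0), pair(pair(s(0), k(pair(s(0), k(pair(pair(a, a), s(0)), a)), q(pair(0, a)))), q(pair(0, a))))   [R5 at 2.1.1]
2. pair(s(0), pair(pair(s(0), k(pair(s(0), k(pair(pair(a, a), s(0)), a)), q(pair(0, a)))), q(pair(0, a))))  →  pair(s(0), pair(pair(s(0), k(pair(s(0), s(0)), q(pair(0, a)))), q(pair(0, a))))   [R6 at 2.1.2.1.2]
3. pair(s(0), pair(pair(s(0), k(pair(s(0), s(0)), q(pair(0, a)))), q(pair(0, a))))  →  pair(s(0), pair(pair(s(0), k(pair(s(0), s(0)), a)), q(pair(0, a))))   [R2 at 2.1.2.2]
4. pair(s(0), pair(pair(s(0), k(pair(s(0), s(0)), a)), q(pair(0, a))))  →  pair(s(0), pair(pair(s(0), s(0)), q(pair(0, a))))   [R6 at 2.1.2]
5. pair(s(0), pair(pair(s(0), s(0)), q(pair(0, a))))  →  pair(s(0), pair(pair(s(0), s(0)), a))   [R2 at 2.2]

Reduce t₂ = q(s(pair(a, pair(s(s(a)), s(q(s(pair(a, a)))))))):
1. q(s(pair(a, pair(s(s(a)), s(q(s(pair(a, a))))))))  →  pair(a, pair(s(s(a)), s(q(s(pair(a, a))))))   [R3 at ε]
2. pair(a, pair(s(s(a)), s(q(s(pair(a, a))))))  →  pair(a, pair(s(s(a)), s(pair(a, a))))   [R3 at 2.2.1]

no — NF(t₁) = pair(s(0), pair(pair(s(0), s(0)), a)), NF(t₂) = pair(a, pair(s(s(a)), s(pair(a, a))))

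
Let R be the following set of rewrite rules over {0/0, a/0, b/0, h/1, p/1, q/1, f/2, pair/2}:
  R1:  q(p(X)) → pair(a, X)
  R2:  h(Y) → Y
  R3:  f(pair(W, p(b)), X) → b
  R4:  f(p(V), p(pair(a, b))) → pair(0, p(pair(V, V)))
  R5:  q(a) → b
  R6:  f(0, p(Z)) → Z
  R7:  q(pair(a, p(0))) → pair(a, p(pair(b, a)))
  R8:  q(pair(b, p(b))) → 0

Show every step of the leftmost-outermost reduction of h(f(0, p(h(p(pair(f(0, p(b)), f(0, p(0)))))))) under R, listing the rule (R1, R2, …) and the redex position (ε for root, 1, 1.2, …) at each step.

1. h(f(0, p(h(p(pair(f(0, p(b)), f(0, p(0))))))))  →  f(0, p(h(p(pair(f(0, p(b)), f(0, p(0)))))))   [R2 at ε]
2. f(0, p(h(p(pair(f(0, p(b)), f(0, p(0)))))))  →  h(p(pair(f(0, p(b)), f(0, p(0)))))   [R6 at ε]
3. h(p(pair(f(0, p(b)), f(0, p(0)))))  →  p(pair(f(0, p(b)), f(0, p(0))))   [R2 at ε]
4. p(pair(f(0, p(b)), f(0, p(0))))  →  p(pair(b, f(0, p(0))))   [R6 at 1.1]
5. p(pair(b, f(0, p(0))))  →  p(pair(b, 0))   [R6 at 1.2]

p(pair(b, 0))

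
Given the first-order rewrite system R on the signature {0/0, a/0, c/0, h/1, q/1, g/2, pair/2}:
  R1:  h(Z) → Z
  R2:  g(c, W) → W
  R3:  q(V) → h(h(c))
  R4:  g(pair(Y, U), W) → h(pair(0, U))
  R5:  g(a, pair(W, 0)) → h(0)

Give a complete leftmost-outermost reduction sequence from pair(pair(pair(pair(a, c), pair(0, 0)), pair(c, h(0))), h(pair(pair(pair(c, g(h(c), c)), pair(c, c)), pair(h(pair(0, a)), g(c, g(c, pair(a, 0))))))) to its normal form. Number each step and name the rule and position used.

pair(pair(pair(pair(a, c), pair(0, 0)), pair(c, 0)), pair(pair(pair(c, c), pair(c, c)), pair(pair(0, a), pair(a, 0))))

1. pair(pair(pair(pair(a, c), pair(0, 0)), pair(c, h(0))), h(pair(pair(pair(c, g(h(c), c)), pair(c, c)), pair(h(pair(0, a)), g(c, g(c, pair(a, 0)))))))  →  pair(pair(pair(pair(a, c), pair(0, 0)), pair(c, 0)), h(pair(pair(pair(c, g(h(c), c)), pair(c, c)), pair(h(pair(0, a)), g(c, g(c, pair(a, 0)))))))   [R1 at 1.2.2]
2. pair(pair(pair(pair(a, c), pair(0, 0)), pair(c, 0)), h(pair(pair(pair(c, g(h(c), c)), pair(c, c)), pair(h(pair(0, a)), g(c, g(c, pair(a, 0)))))))  →  pair(pair(pair(pair(a, c), pair(0, 0)), pair(c, 0)), pair(pair(pair(c, g(h(c), c)), pair(c, c)), pair(h(pair(0, a)), g(c, g(c, pair(a, 0))))))   [R1 at 2]
3. pair(pair(pair(pair(a, c), pair(0, 0)), pair(c, 0)), pair(pair(pair(c, g(h(c), c)), pair(c, c)), pair(h(pair(0, a)), g(c, g(c, pair(a, 0))))))  →  pair(pair(pair(pair(a, c), pair(0, 0)), pair(c, 0)), pair(pair(pair(c, g(c, c)), pair(c, c)), pair(h(pair(0, a)), g(c, g(c, pair(a, 0))))))   [R1 at 2.1.1.2.1]
4. pair(pair(pair(pair(a, c), pair(0, 0)), pair(c, 0)), pair(pair(pair(c, g(c, c)), pair(c, c)), pair(h(pair(0, a)), g(c, g(c, pair(a, 0))))))  →  pair(pair(pair(pair(a, c), pair(0, 0)), pair(c, 0)), pair(pair(pair(c, c), pair(c, c)), pair(h(pair(0, a)), g(c, g(c, pair(a, 0))))))   [R2 at 2.1.1.2]
5. pair(pair(pair(pair(a, c), pair(0, 0)), pair(c, 0)), pair(pair(pair(c, c), pair(c, c)), pair(h(pair(0, a)), g(c, g(c, pair(a, 0))))))  →  pair(pair(pair(pair(a, c), pair(0, 0)), pair(c, 0)), pair(pair(pair(c, c), pair(c, c)), pair(pair(0, a), g(c, g(c, pair(a, 0))))))   [R1 at 2.2.1]
6. pair(pair(pair(pair(a, c), pair(0, 0)), pair(c, 0)), pair(pair(pair(c, c), pair(c, c)), pair(pair(0, a), g(c, g(c, pair(a, 0))))))  →  pair(pair(pair(pair(a, c), pair(0, 0)), pair(c, 0)), pair(pair(pair(c, c), pair(c, c)), pair(pair(0, a), g(c, pair(a, 0)))))   [R2 at 2.2.2]
7. pair(pair(pair(pair(a, c), pair(0, 0)), pair(c, 0)), pair(pair(pair(c, c), pair(c, c)), pair(pair(0, a), g(c, pair(a, 0)))))  →  pair(pair(pair(pair(a, c), pair(0, 0)), pair(c, 0)), pair(pair(pair(c, c), pair(c, c)), pair(pair(0, a), pair(a, 0))))   [R2 at 2.2.2]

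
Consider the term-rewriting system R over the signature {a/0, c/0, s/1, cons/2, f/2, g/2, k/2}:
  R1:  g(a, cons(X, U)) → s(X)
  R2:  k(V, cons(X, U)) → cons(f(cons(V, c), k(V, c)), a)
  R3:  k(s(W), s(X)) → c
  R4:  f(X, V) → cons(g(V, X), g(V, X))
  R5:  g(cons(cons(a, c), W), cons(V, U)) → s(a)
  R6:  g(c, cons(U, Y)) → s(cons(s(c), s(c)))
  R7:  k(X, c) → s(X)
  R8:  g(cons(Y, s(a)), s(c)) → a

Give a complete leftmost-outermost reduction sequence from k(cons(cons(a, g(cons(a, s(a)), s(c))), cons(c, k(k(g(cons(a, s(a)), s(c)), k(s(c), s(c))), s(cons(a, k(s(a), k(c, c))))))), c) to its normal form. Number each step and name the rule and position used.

1. k(cons(cons(a, g(cons(a, s(a)), s(c))), cons(c, k(k(g(cons(a, s(a)), s(c)), k(s(c), s(c))), s(cons(a, k(s(a), k(c, c))))))), c)  →  s(cons(cons(a, g(cons(a, s(a)), s(c))), cons(c, k(k(g(cons(a, s(a)), s(c)), k(s(c), s(c))), s(cons(a, k(s(a), k(c, c))))))))   [R7 at ε]
2. s(cons(cons(a, g(cons(a, s(a)), s(c))), cons(c, k(k(g(cons(a, s(a)), s(c)), k(s(c), s(c))), s(cons(a, k(s(a), k(c, c))))))))  →  s(cons(cons(a, a), cons(c, k(k(g(cons(a, s(a)), s(c)), k(s(c), s(c))), s(cons(a, k(s(a), k(c, c))))))))   [R8 at 1.1.2]
3. s(cons(cons(a, a), cons(c, k(k(g(cons(a, s(a)), s(c)), k(s(c), s(c))), s(cons(a, k(s(a), k(c, c))))))))  →  s(cons(cons(a, a), cons(c, k(k(a, k(s(c), s(c))), s(cons(a, k(s(a), k(c, c))))))))   [R8 at 1.2.2.1.1]
4. s(cons(cons(a, a), cons(c, k(k(a, k(s(c), s(c))), s(cons(a, k(s(a), k(c, c))))))))  →  s(cons(cons(a, a), cons(c, k(k(a, c), s(cons(a, k(s(a), k(c, c))))))))   [R3 at 1.2.2.1.2]
5. s(cons(cons(a, a), cons(c, k(k(a, c), s(cons(a, k(s(a), k(c, c))))))))  →  s(cons(cons(a, a), cons(c, k(s(a), s(cons(a, k(s(a), k(c, c))))))))   [R7 at 1.2.2.1]
6. s(cons(cons(a, a), cons(c, k(s(a), s(cons(a, k(s(a), k(c, c))))))))  →  s(cons(cons(a, a), cons(c, c)))   [R3 at 1.2.2]

s(cons(cons(a, a), cons(c, c)))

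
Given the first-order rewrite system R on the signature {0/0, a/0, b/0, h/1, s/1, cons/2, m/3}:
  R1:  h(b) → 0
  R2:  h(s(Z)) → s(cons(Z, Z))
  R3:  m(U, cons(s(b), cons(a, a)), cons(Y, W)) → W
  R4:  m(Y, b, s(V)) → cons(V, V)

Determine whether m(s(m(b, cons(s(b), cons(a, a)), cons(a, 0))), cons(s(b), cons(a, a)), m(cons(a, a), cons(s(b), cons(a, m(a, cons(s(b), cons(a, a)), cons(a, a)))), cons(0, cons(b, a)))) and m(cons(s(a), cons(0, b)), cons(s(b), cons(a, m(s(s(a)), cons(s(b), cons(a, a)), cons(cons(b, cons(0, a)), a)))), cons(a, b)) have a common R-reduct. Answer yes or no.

Reduce t₁ = m(s(m(b, cons(s(b), cons(a, a)), cons(a, 0))), cons(s(b), cons(a, a)), m(cons(a, a), cons(s(b), cons(a, m(a, cons(s(b), cons(a, a)), cons(a, a)))), cons(0, cons(b, a)))):
1. m(s(m(b, cons(s(b), cons(a, a)), cons(a, 0))), cons(s(b), cons(a, a)), m(cons(a, a), cons(s(b), cons(a, m(a, cons(s(b), cons(a, a)), cons(a, a)))), cons(0, cons(b, a))))  →  m(s(0), cons(s(b), cons(a, a)), m(cons(a, a), cons(s(b), cons(a, m(a, cons(s(b), cons(a, a)), cons(a, a)))), cons(0, cons(b, a))))   [R3 at 1.1]
2. m(s(0), cons(s(b), cons(a, a)), m(cons(a, a), cons(s(b), cons(a, m(a, cons(s(b), cons(a, a)), cons(a, a)))), cons(0, cons(b, a))))  →  m(s(0), cons(s(b), cons(a, a)), m(cons(a, a), cons(s(b), cons(a, a)), cons(0, cons(b, a))))   [R3 at 3.2.2.2]
3. m(s(0), cons(s(b), cons(a, a)), m(cons(a, a), cons(s(b), cons(a, a)), cons(0, cons(b, a))))  →  m(s(0), cons(s(b), cons(a, a)), cons(b, a))   [R3 at 3]
4. m(s(0), cons(s(b), cons(a, a)), cons(b, a))  →  a   [R3 at ε]

Reduce t₂ = m(cons(s(a), cons(0, b)), cons(s(b), cons(a, m(s(s(a)), cons(s(b), cons(a, a)), cons(cons(b, cons(0, a)), a)))), cons(a, b)):
1. m(cons(s(a), cons(0, b)), cons(s(b), cons(a, m(s(s(a)), cons(s(b), cons(a, a)), cons(cons(b, cons(0, a)), a)))), cons(a, b))  →  m(cons(s(a), cons(0, b)), cons(s(b), cons(a, a)), cons(a, b))   [R3 at 2.2.2]
2. m(cons(s(a), cons(0, b)), cons(s(b), cons(a, a)), cons(a, b))  →  b   [R3 at ε]

no — NF(t₁) = a, NF(t₂) = b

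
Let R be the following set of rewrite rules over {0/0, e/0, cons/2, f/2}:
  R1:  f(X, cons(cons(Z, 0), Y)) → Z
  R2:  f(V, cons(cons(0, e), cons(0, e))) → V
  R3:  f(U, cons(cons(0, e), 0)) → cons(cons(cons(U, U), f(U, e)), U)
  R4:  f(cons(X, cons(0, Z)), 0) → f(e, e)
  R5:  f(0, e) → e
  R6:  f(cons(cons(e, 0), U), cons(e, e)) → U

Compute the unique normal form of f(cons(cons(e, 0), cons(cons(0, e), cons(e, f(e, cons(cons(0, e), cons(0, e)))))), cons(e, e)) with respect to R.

1. f(cons(cons(e, 0), cons(cons(0, e), cons(e, f(e, cons(cons(0, e), cons(0, e)))))), cons(e, e))  →  cons(cons(0, e), cons(e, f(e, cons(cons(0, e), cons(0, e)))))   [R6 at ε]
2. cons(cons(0, e), cons(e, f(e, cons(cons(0, e), cons(0, e)))))  →  cons(cons(0, e), cons(e, e))   [R2 at 2.2]

cons(cons(0, e), cons(e, e))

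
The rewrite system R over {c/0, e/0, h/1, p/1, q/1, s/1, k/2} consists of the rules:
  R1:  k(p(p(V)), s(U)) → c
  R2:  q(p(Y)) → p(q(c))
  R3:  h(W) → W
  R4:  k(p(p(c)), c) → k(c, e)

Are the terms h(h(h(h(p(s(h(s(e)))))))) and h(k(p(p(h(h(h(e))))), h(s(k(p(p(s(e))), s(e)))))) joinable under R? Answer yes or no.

no — NF(t₁) = p(s(s(e))), NF(t₂) = c

Reduce t₁ = h(h(h(h(p(s(h(s(e)))))))):
1. h(h(h(h(p(s(h(s(e))))))))  →  h(h(h(p(s(h(s(e)))))))   [R3 at ε]
2. h(h(h(p(s(h(s(e)))))))  →  h(h(p(s(h(s(e))))))   [R3 at ε]
3. h(h(p(s(h(s(e))))))  →  h(p(s(h(s(e)))))   [R3 at ε]
4. h(p(s(h(s(e)))))  →  p(s(h(s(e))))   [R3 at ε]
5. p(s(h(s(e))))  →  p(s(s(e)))   [R3 at 1.1]

Reduce t₂ = h(k(p(p(h(h(h(e))))), h(s(k(p(p(s(e))), s(e)))))):
1. h(k(p(p(h(h(h(e))))), h(s(k(p(p(s(e))), s(e))))))  →  k(p(p(h(h(h(e))))), h(s(k(p(p(s(e))), s(e)))))   [R3 at ε]
2. k(p(p(h(h(h(e))))), h(s(k(p(p(s(e))), s(e)))))  →  k(p(p(h(h(e)))), h(s(k(p(p(s(e))), s(e)))))   [R3 at 1.1.1]
3. k(p(p(h(h(e)))), h(s(k(p(p(s(e))), s(e)))))  →  k(p(p(h(e))), h(s(k(p(p(s(e))), s(e)))))   [R3 at 1.1.1]
4. k(p(p(h(e))), h(s(k(p(p(s(e))), s(e)))))  →  k(p(p(e)), h(s(k(p(p(s(e))), s(e)))))   [R3 at 1.1.1]
5. k(p(p(e)), h(s(k(p(p(s(e))), s(e)))))  →  k(p(p(e)), s(k(p(p(s(e))), s(e))))   [R3 at 2]
6. k(p(p(e)), s(k(p(p(s(e))), s(e))))  →  c   [R1 at ε]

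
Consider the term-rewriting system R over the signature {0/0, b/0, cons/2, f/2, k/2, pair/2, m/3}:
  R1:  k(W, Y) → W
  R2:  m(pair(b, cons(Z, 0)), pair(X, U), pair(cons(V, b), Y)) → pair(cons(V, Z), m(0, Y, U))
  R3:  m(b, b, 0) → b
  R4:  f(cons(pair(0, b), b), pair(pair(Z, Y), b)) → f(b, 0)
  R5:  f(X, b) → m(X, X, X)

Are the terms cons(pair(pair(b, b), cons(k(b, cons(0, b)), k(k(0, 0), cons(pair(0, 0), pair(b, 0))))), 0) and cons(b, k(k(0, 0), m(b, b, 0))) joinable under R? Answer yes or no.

no — NF(t₁) = cons(pair(pair(b, b), cons(b, 0)), 0), NF(t₂) = cons(b, 0)

Reduce t₁ = cons(pair(pair(b, b), cons(k(b, cons(0, b)), k(k(0, 0), cons(pair(0, 0), pair(b, 0))))), 0):
1. cons(pair(pair(b, b), cons(k(b, cons(0, b)), k(k(0, 0), cons(pair(0, 0), pair(b, 0))))), 0)  →  cons(pair(pair(b, b), cons(b, k(k(0, 0), cons(pair(0, 0), pair(b, 0))))), 0)   [R1 at 1.2.1]
2. cons(pair(pair(b, b), cons(b, k(k(0, 0), cons(pair(0, 0), pair(b, 0))))), 0)  →  cons(pair(pair(b, b), cons(b, k(0, 0))), 0)   [R1 at 1.2.2]
3. cons(pair(pair(b, b), cons(b, k(0, 0))), 0)  →  cons(pair(pair(b, b), cons(b, 0)), 0)   [R1 at 1.2.2]

Reduce t₂ = cons(b, k(k(0, 0), m(b, b, 0))):
1. cons(b, k(k(0, 0), m(b, b, 0)))  →  cons(b, k(0, 0))   [R1 at 2]
2. cons(b, k(0, 0))  →  cons(b, 0)   [R1 at 2]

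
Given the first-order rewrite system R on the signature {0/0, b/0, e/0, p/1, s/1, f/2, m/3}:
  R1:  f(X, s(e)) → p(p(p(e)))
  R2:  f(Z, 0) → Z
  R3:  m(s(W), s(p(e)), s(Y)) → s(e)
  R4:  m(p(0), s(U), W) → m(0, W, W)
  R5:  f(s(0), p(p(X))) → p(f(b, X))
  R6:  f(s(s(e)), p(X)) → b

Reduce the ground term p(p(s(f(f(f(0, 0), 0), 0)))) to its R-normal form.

1. p(p(s(f(f(f(0, 0), 0), 0))))  →  p(p(s(f(f(0, 0), 0))))   [R2 at 1.1.1]
2. p(p(s(f(f(0, 0), 0))))  →  p(p(s(f(0, 0))))   [R2 at 1.1.1]
3. p(p(s(f(0, 0))))  →  p(p(s(0)))   [R2 at 1.1.1]

p(p(s(0)))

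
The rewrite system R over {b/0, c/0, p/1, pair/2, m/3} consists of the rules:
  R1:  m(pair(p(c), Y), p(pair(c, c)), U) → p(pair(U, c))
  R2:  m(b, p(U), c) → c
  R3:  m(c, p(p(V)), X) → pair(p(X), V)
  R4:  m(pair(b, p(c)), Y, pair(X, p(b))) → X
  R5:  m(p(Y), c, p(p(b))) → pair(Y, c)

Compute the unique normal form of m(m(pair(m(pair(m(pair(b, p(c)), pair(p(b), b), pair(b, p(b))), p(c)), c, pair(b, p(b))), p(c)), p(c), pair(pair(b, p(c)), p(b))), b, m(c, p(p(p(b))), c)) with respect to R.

p(c)

1. m(m(pair(m(pair(m(pair(b, p(c)), pair(p(b), b), pair(b, p(b))), p(c)), c, pair(b, p(b))), p(c)), p(c), pair(pair(b, p(c)), p(b))), b, m(c, p(p(p(b))), c))  →  m(m(pair(m(pair(b, p(c)), c, pair(b, p(b))), p(c)), p(c), pair(pair(b, p(c)), p(b))), b, m(c, p(p(p(b))), c))   [R4 at 1.1.1.1.1]
2. m(m(pair(m(pair(b, p(c)), c, pair(b, p(b))), p(c)), p(c), pair(pair(b, p(c)), p(b))), b, m(c, p(p(p(b))), c))  →  m(m(pair(b, p(c)), p(c), pair(pair(b, p(c)), p(b))), b, m(c, p(p(p(b))), c))   [R4 at 1.1.1]
3. m(m(pair(b, p(c)), p(c), pair(pair(b, p(c)), p(b))), b, m(c, p(p(p(b))), c))  →  m(pair(b, p(c)), b, m(c, p(p(p(b))), c))   [R4 at 1]
4. m(pair(b, p(c)), b, m(c, p(p(p(b))), c))  →  m(pair(b, p(c)), b, pair(p(c), p(b)))   [R3 at 3]
5. m(pair(b, p(c)), b, pair(p(c), p(b)))  →  p(c)   [R4 at ε]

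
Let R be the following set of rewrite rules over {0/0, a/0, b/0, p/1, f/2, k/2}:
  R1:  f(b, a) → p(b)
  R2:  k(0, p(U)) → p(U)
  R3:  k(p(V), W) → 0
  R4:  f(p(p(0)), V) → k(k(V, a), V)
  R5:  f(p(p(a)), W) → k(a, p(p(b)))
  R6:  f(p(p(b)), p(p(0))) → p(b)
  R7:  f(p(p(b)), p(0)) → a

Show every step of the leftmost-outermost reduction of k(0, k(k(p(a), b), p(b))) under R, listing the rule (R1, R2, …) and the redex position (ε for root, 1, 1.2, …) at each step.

p(b)

1. k(0, k(k(p(a), b), p(b)))  →  k(0, k(0, p(b)))   [R3 at 2.1]
2. k(0, k(0, p(b)))  →  k(0, p(b))   [R2 at 2]
3. k(0, p(b))  →  p(b)   [R2 at ε]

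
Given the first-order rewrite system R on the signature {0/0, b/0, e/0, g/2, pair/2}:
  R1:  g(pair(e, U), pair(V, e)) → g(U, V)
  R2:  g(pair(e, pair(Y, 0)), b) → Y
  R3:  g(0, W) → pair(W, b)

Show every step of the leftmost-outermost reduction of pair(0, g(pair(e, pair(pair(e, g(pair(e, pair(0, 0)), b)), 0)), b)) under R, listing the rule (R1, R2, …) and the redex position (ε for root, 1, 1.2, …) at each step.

pair(0, pair(e, 0))

1. pair(0, g(pair(e, pair(pair(e, g(pair(e, pair(0, 0)), b)), 0)), b))  →  pair(0, pair(e, g(pair(e, pair(0, 0)), b)))   [R2 at 2]
2. pair(0, pair(e, g(pair(e, pair(0, 0)), b)))  →  pair(0, pair(e, 0))   [R2 at 2.2]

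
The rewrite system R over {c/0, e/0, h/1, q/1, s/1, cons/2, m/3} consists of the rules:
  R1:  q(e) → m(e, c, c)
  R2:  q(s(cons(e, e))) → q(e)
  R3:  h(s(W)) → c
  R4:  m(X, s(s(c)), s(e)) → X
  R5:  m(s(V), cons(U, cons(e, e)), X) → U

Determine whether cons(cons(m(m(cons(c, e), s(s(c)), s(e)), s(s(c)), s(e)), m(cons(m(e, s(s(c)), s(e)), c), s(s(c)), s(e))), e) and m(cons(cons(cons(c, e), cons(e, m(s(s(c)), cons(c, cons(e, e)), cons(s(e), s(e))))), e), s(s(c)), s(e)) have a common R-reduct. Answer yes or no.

yes — NF(t₁) = cons(cons(cons(c, e), cons(e, c)), e), NF(t₂) = cons(cons(cons(c, e), cons(e, c)), e)

Reduce t₁ = cons(cons(m(m(cons(c, e), s(s(c)), s(e)), s(s(c)), s(e)), m(cons(m(e, s(s(c)), s(e)), c), s(s(c)), s(e))), e):
1. cons(cons(m(m(cons(c, e), s(s(c)), s(e)), s(s(c)), s(e)), m(cons(m(e, s(s(c)), s(e)), c), s(s(c)), s(e))), e)  →  cons(cons(m(cons(c, e), s(s(c)), s(e)), m(cons(m(e, s(s(c)), s(e)), c), s(s(c)), s(e))), e)   [R4 at 1.1]
2. cons(cons(m(cons(c, e), s(s(c)), s(e)), m(cons(m(e, s(s(c)), s(e)), c), s(s(c)), s(e))), e)  →  cons(cons(cons(c, e), m(cons(m(e, s(s(c)), s(e)), c), s(s(c)), s(e))), e)   [R4 at 1.1]
3. cons(cons(cons(c, e), m(cons(m(e, s(s(c)), s(e)), c), s(s(c)), s(e))), e)  →  cons(cons(cons(c, e), cons(m(e, s(s(c)), s(e)), c)), e)   [R4 at 1.2]
4. cons(cons(cons(c, e), cons(m(e, s(s(c)), s(e)), c)), e)  →  cons(cons(cons(c, e), cons(e, c)), e)   [R4 at 1.2.1]

Reduce t₂ = m(cons(cons(cons(c, e), cons(e, m(s(s(c)), cons(c, cons(e, e)), cons(s(e), s(e))))), e), s(s(c)), s(e)):
1. m(cons(cons(cons(c, e), cons(e, m(s(s(c)), cons(c, cons(e, e)), cons(s(e), s(e))))), e), s(s(c)), s(e))  →  cons(cons(cons(c, e), cons(e, m(s(s(c)), cons(c, cons(e, e)), cons(s(e), s(e))))), e)   [R4 at ε]
2. cons(cons(cons(c, e), cons(e, m(s(s(c)), cons(c, cons(e, e)), cons(s(e), s(e))))), e)  →  cons(cons(cons(c, e), cons(e, c)), e)   [R5 at 1.2.2]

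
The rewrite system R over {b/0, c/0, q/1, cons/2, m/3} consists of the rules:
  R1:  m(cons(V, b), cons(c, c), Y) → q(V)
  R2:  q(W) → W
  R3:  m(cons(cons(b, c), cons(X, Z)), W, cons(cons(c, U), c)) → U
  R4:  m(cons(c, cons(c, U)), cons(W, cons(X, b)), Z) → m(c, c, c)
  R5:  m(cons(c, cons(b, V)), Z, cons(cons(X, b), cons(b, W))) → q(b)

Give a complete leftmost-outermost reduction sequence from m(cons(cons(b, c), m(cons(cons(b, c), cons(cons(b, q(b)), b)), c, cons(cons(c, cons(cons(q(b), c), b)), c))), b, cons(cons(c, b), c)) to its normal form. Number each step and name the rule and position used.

b

1. m(cons(cons(b, c), m(cons(cons(b, c), cons(cons(b, q(b)), b)), c, cons(cons(c, cons(cons(q(b), c), b)), c))), b, cons(cons(c, b), c))  →  m(cons(cons(b, c), cons(cons(q(b), c), b)), b, cons(cons(c, b), c))   [R3 at 1.2]
2. m(cons(cons(b, c), cons(cons(q(b), c), b)), b, cons(cons(c, b), c))  →  b   [R3 at ε]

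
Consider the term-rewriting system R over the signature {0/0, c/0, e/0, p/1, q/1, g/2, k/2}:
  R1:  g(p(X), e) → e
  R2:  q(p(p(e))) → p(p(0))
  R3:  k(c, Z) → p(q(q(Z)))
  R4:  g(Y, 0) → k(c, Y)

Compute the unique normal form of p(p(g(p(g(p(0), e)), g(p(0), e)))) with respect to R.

1. p(p(g(p(g(p(0), e)), g(p(0), e))))  →  p(p(g(p(e), g(p(0), e))))   [R1 at 1.1.1.1]
2. p(p(g(p(e), g(p(0), e))))  →  p(p(g(p(e), e)))   [R1 at 1.1.2]
3. p(p(g(p(e), e)))  →  p(p(e))   [R1 at 1.1]

p(p(e))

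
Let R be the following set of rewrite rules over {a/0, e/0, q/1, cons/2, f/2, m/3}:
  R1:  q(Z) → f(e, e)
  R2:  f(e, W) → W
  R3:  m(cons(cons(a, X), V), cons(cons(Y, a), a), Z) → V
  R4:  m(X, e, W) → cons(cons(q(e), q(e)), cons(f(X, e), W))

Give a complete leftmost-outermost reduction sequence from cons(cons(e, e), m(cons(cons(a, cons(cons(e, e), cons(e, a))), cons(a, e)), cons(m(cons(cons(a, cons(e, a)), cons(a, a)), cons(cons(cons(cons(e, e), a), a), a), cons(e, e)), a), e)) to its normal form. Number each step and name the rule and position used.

1. cons(cons(e, e), m(cons(cons(a, cons(cons(e, e), cons(e, a))), cons(a, e)), cons(m(cons(cons(a, cons(e, a)), cons(a, a)), cons(cons(cons(cons(e, e), a), a), a), cons(e, e)), a), e))  →  cons(cons(e, e), m(cons(cons(a, cons(cons(e, e), cons(e, a))), cons(a, e)), cons(cons(a, a), a), e))   [R3 at 2.2.1]
2. cons(cons(e, e), m(cons(cons(a, cons(cons(e, e), cons(e, a))), cons(a, e)), cons(cons(a, a), a), e))  →  cons(cons(e, e), cons(a, e))   [R3 at 2]

cons(cons(e, e), cons(a, e))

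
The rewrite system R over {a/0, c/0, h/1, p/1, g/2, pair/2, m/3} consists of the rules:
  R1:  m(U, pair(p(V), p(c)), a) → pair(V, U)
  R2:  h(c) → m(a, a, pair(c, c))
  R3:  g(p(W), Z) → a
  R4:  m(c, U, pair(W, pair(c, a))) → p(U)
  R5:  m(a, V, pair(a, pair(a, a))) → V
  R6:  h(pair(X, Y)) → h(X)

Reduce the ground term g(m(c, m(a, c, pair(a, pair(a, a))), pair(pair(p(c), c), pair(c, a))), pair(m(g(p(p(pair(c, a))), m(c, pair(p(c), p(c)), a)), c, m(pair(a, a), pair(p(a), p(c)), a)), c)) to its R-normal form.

a

1. g(m(c, m(a, c, pair(a, pair(a, a))), pair(pair(p(c), c), pair(c, a))), pair(m(g(p(p(pair(c, a))), m(c, pair(p(c), p(c)), a)), c, m(pair(a, a), pair(p(a), p(c)), a)), c))  →  g(p(m(a, c, pair(a, pair(a, a)))), pair(m(g(p(p(pair(c, a))), m(c, pair(p(c), p(c)), a)), c, m(pair(a, a), pair(p(a), p(c)), a)), c))   [R4 at 1]
2. g(p(m(a, c, pair(a, pair(a, a)))), pair(m(g(p(p(pair(c, a))), m(c, pair(p(c), p(c)), a)), c, m(pair(a, a), pair(p(a), p(c)), a)), c))  →  a   [R3 at ε]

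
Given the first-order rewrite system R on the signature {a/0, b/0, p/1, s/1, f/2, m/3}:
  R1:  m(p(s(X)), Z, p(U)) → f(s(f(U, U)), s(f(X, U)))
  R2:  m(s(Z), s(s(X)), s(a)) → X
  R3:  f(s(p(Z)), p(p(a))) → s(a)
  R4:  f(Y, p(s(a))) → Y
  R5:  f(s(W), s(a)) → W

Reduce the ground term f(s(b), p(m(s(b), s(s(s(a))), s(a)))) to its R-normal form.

s(b)

1. f(s(b), p(m(s(b), s(s(s(a))), s(a))))  →  f(s(b), p(s(a)))   [R2 at 2.1]
2. f(s(b), p(s(a)))  →  s(b)   [R4 at ε]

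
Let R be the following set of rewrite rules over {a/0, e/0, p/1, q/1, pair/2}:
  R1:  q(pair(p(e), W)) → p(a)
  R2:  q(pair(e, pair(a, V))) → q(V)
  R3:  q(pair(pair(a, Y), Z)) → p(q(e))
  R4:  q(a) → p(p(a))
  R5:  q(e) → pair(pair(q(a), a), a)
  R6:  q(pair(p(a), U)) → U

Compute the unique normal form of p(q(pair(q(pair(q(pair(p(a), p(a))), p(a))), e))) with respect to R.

1. p(q(pair(q(pair(q(pair(p(a), p(a))), p(a))), e)))  →  p(q(pair(q(pair(p(a), p(a))), e)))   [R6 at 1.1.1.1.1]
2. p(q(pair(q(pair(p(a), p(a))), e)))  →  p(q(pair(p(a), e)))   [R6 at 1.1.1]
3. p(q(pair(p(a), e)))  →  p(e)   [R6 at 1]

p(e)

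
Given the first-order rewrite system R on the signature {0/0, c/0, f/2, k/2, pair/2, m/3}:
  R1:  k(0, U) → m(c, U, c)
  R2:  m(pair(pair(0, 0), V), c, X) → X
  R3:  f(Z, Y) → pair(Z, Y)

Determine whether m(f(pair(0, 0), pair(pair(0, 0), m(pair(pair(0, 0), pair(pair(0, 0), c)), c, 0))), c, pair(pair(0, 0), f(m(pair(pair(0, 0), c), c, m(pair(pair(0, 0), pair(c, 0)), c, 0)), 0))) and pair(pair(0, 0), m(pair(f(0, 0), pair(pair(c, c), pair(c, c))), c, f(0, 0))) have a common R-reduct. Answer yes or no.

yes — NF(t₁) = pair(pair(0, 0), pair(0, 0)), NF(t₂) = pair(pair(0, 0), pair(0, 0))

Reduce t₁ = m(f(pair(0, 0), pair(pair(0, 0), m(pair(pair(0, 0), pair(pair(0, 0), c)), c, 0))), c, pair(pair(0, 0), f(m(pair(pair(0, 0), c), c, m(pair(pair(0, 0), pair(c, 0)), c, 0)), 0))):
1. m(f(pair(0, 0), pair(pair(0, 0), m(pair(pair(0, 0), pair(pair(0, 0), c)), c, 0))), c, pair(pair(0, 0), f(m(pair(pair(0, 0), c), c, m(pair(pair(0, 0), pair(c, 0)), c, 0)), 0)))  →  m(pair(pair(0, 0), pair(pair(0, 0), m(pair(pair(0, 0), pair(pair(0, 0), c)), c, 0))), c, pair(pair(0, 0), f(m(pair(pair(0, 0), c), c, m(pair(pair(0, 0), pair(c, 0)), c, 0)), 0)))   [R3 at 1]
2. m(pair(pair(0, 0), pair(pair(0, 0), m(pair(pair(0, 0), pair(pair(0, 0), c)), c, 0))), c, pair(pair(0, 0), f(m(pair(pair(0, 0), c), c, m(pair(pair(0, 0), pair(c, 0)), c, 0)), 0)))  →  pair(pair(0, 0), f(m(pair(pair(0, 0), c), c, m(pair(pair(0, 0), pair(c, 0)), c, 0)), 0))   [R2 at ε]
3. pair(pair(0, 0), f(m(pair(pair(0, 0), c), c, m(pair(pair(0, 0), pair(c, 0)), c, 0)), 0))  →  pair(pair(0, 0), pair(m(pair(pair(0, 0), c), c, m(pair(pair(0, 0), pair(c, 0)), c, 0)), 0))   [R3 at 2]
4. pair(pair(0, 0), pair(m(pair(pair(0, 0), c), c, m(pair(pair(0, 0), pair(c, 0)), c, 0)), 0))  →  pair(pair(0, 0), pair(m(pair(pair(0, 0), pair(c, 0)), c, 0), 0))   [R2 at 2.1]
5. pair(pair(0, 0), pair(m(pair(pair(0, 0), pair(c, 0)), c, 0), 0))  →  pair(pair(0, 0), pair(0, 0))   [R2 at 2.1]

Reduce t₂ = pair(pair(0, 0), m(pair(f(0, 0), pair(pair(c, c), pair(c, c))), c, f(0, 0))):
1. pair(pair(0, 0), m(pair(f(0, 0), pair(pair(c, c), pair(c, c))), c, f(0, 0)))  →  pair(pair(0, 0), m(pair(pair(0, 0), pair(pair(c, c), pair(c, c))), c, f(0, 0)))   [R3 at 2.1.1]
2. pair(pair(0, 0), m(pair(pair(0, 0), pair(pair(c, c), pair(c, c))), c, f(0, 0)))  →  pair(pair(0, 0), f(0, 0))   [R2 at 2]
3. pair(pair(0, 0), f(0, 0))  →  pair(pair(0, 0), pair(0, 0))   [R3 at 2]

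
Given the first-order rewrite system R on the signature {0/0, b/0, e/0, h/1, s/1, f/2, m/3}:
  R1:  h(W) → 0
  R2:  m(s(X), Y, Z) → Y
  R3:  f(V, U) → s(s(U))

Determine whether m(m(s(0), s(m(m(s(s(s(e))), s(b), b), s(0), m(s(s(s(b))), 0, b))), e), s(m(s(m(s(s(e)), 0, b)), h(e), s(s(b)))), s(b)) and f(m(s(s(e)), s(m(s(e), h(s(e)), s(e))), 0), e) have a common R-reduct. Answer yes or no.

no — NF(t₁) = s(0), NF(t₂) = s(s(e))

Reduce t₁ = m(m(s(0), s(m(m(s(s(s(e))), s(b), b), s(0), m(s(s(s(b))), 0, b))), e), s(m(s(m(s(s(e)), 0, b)), h(e), s(s(b)))), s(b)):
1. m(m(s(0), s(m(m(s(s(s(e))), s(b), b), s(0), m(s(s(s(b))), 0, b))), e), s(m(s(m(s(s(e)), 0, b)), h(e), s(s(b)))), s(b))  →  m(s(m(m(s(s(s(e))), s(b), b), s(0), m(s(s(s(b))), 0, b))), s(m(s(m(s(s(e)), 0, b)), h(e), s(s(b)))), s(b))   [R2 at 1]
2. m(s(m(m(s(s(s(e))), s(b), b), s(0), m(s(s(s(b))), 0, b))), s(m(s(m(s(s(e)), 0, b)), h(e), s(s(b)))), s(b))  →  s(m(s(m(s(s(e)), 0, b)), h(e), s(s(b))))   [R2 at ε]
3. s(m(s(m(s(s(e)), 0, b)), h(e), s(s(b))))  →  s(h(e))   [R2 at 1]
4. s(h(e))  →  s(0)   [R1 at 1]

Reduce t₂ = f(m(s(s(e)), s(m(s(e), h(s(e)), s(e))), 0), e):
1. f(m(s(s(e)), s(m(s(e), h(s(e)), s(e))), 0), e)  →  s(s(e))   [R3 at ε]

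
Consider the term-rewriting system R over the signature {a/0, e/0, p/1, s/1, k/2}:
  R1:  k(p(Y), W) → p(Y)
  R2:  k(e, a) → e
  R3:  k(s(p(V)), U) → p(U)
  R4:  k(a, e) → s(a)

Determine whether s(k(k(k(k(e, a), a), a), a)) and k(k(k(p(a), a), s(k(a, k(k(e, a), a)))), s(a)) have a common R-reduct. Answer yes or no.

no — NF(t₁) = s(e), NF(t₂) = p(a)

Reduce t₁ = s(k(k(k(k(e, a), a), a), a)):
1. s(k(k(k(k(e, a), a), a), a))  →  s(k(k(k(e, a), a), a))   [R2 at 1.1.1.1]
2. s(k(k(k(e, a), a), a))  →  s(k(k(e, a), a))   [R2 at 1.1.1]
3. s(k(k(e, a), a))  →  s(k(e, a))   [R2 at 1.1]
4. s(k(e, a))  →  s(e)   [R2 at 1]

Reduce t₂ = k(k(k(p(a), a), s(k(a, k(k(e, a), a)))), s(a)):
1. k(k(k(p(a), a), s(k(a, k(k(e, a), a)))), s(a))  →  k(k(p(a), s(k(a, k(k(e, a), a)))), s(a))   [R1 at 1.1]
2. k(k(p(a), s(k(a, k(k(e, a), a)))), s(a))  →  k(p(a), s(a))   [R1 at 1]
3. k(p(a), s(a))  →  p(a)   [R1 at ε]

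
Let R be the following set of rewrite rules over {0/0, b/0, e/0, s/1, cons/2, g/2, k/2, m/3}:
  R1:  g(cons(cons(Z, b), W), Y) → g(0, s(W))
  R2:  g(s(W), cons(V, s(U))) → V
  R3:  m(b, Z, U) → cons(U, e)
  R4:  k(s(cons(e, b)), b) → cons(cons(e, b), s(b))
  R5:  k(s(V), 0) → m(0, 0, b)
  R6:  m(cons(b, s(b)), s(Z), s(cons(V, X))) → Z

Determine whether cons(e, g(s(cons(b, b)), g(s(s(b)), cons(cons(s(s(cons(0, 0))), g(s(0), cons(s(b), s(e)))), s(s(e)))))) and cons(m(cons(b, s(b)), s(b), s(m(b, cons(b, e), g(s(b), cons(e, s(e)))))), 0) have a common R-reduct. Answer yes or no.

no — NF(t₁) = cons(e, s(s(cons(0, 0)))), NF(t₂) = cons(b, 0)

Reduce t₁ = cons(e, g(s(cons(b, b)), g(s(s(b)), cons(cons(s(s(cons(0, 0))), g(s(0), cons(s(b), s(e)))), s(s(e)))))):
1. cons(e, g(s(cons(b, b)), g(s(s(b)), cons(cons(s(s(cons(0, 0))), g(s(0), cons(s(b), s(e)))), s(s(e))))))  →  cons(e, g(s(cons(b, b)), cons(s(s(cons(0, 0))), g(s(0), cons(s(b), s(e))))))   [R2 at 2.2]
2. cons(e, g(s(cons(b, b)), cons(s(s(cons(0, 0))), g(s(0), cons(s(b), s(e))))))  →  cons(e, g(s(cons(b, b)), cons(s(s(cons(0, 0))), s(b))))   [R2 at 2.2.2]
3. cons(e, g(s(cons(b, b)), cons(s(s(cons(0, 0))), s(b))))  →  cons(e, s(s(cons(0, 0))))   [R2 at 2]

Reduce t₂ = cons(m(cons(b, s(b)), s(b), s(m(b, cons(b, e), g(s(b), cons(e, s(e)))))), 0):
1. cons(m(cons(b, s(b)), s(b), s(m(b, cons(b, e), g(s(b), cons(e, s(e)))))), 0)  →  cons(m(cons(b, s(b)), s(b), s(cons(g(s(b), cons(e, s(e))), e))), 0)   [R3 at 1.3.1]
2. cons(m(cons(b, s(b)), s(b), s(cons(g(s(b), cons(e, s(e))), e))), 0)  →  cons(b, 0)   [R6 at 1]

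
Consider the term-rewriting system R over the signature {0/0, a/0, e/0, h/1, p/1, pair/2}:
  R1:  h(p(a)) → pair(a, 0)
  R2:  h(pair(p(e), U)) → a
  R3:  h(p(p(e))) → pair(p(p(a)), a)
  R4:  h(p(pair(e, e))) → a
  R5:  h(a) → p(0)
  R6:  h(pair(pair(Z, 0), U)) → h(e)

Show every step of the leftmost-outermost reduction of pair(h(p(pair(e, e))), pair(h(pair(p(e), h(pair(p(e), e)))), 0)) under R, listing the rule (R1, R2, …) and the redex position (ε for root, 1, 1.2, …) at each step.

pair(a, pair(a, 0))

1. pair(h(p(pair(e, e))), pair(h(pair(p(e), h(pair(p(e), e)))), 0))  →  pair(a, pair(h(pair(p(e), h(pair(p(e), e)))), 0))   [R4 at 1]
2. pair(a, pair(h(pair(p(e), h(pair(p(e), e)))), 0))  →  pair(a, pair(a, 0))   [R2 at 2.1]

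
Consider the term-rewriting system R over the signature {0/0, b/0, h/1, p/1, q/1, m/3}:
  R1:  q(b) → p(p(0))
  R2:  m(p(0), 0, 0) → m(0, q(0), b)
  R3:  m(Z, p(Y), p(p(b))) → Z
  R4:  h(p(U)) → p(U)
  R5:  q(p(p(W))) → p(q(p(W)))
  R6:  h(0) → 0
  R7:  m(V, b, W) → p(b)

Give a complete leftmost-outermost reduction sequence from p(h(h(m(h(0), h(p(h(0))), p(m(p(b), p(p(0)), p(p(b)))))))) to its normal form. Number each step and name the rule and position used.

1. p(h(h(m(h(0), h(p(h(0))), p(m(p(b), p(p(0)), p(p(b))))))))  →  p(h(h(m(0, h(p(h(0))), p(m(p(b), p(p(0)), p(p(b))))))))   [R6 at 1.1.1.1]
2. p(h(h(m(0, h(p(h(0))), p(m(p(b), p(p(0)), p(p(b))))))))  →  p(h(h(m(0, p(h(0)), p(m(p(b), p(p(0)), p(p(b))))))))   [R4 at 1.1.1.2]
3. p(h(h(m(0, p(h(0)), p(m(p(b), p(p(0)), p(p(b))))))))  →  p(h(h(m(0, p(0), p(m(p(b), p(p(0)), p(p(b))))))))   [R6 at 1.1.1.2.1]
4. p(h(h(m(0, p(0), p(m(p(b), p(p(0)), p(p(b))))))))  →  p(h(h(m(0, p(0), p(p(b))))))   [R3 at 1.1.1.3.1]
5. p(h(h(m(0, p(0), p(p(b))))))  →  p(h(h(0)))   [R3 at 1.1.1]
6. p(h(h(0)))  →  p(h(0))   [R6 at 1.1]
7. p(h(0))  →  p(0)   [R6 at 1]

p(0)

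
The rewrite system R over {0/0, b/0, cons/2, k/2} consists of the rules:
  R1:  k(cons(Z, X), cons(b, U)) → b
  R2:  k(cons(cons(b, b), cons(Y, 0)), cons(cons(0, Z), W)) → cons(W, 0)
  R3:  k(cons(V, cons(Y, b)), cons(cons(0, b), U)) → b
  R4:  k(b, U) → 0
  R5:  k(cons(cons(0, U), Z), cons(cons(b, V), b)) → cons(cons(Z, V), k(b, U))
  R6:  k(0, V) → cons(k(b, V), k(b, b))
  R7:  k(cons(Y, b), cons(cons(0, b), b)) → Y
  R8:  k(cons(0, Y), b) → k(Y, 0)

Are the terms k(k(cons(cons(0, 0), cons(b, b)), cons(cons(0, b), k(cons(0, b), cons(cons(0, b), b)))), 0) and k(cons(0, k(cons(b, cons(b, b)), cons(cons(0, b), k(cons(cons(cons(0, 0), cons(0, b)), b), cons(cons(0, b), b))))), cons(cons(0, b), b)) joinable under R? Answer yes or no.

yes — NF(t₁) = 0, NF(t₂) = 0

Reduce t₁ = k(k(cons(cons(0, 0), cons(b, b)), cons(cons(0, b), k(cons(0, b), cons(cons(0, b), b)))), 0):
1. k(k(cons(cons(0, 0), cons(b, b)), cons(cons(0, b), k(cons(0, b), cons(cons(0, b), b)))), 0)  →  k(b, 0)   [R3 at 1]
2. k(b, 0)  →  0   [R4 at ε]

Reduce t₂ = k(cons(0, k(cons(b, cons(b, b)), cons(cons(0, b), k(cons(cons(cons(0, 0), cons(0, b)), b), cons(cons(0, b), b))))), cons(cons(0, b), b)):
1. k(cons(0, k(cons(b, cons(b, b)), cons(cons(0, b), k(cons(cons(cons(0, 0), cons(0, b)), b), cons(cons(0, b), b))))), cons(cons(0, b), b))  →  k(cons(0, b), cons(cons(0, b), b))   [R3 at 1.2]
2. k(cons(0, b), cons(cons(0, b), b))  →  0   [R7 at ε]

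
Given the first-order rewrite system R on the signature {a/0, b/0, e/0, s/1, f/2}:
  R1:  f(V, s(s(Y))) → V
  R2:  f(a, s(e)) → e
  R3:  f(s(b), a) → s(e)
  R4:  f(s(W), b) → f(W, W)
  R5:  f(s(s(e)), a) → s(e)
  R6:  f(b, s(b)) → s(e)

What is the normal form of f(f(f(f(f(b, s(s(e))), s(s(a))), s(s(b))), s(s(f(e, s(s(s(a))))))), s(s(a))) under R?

b

1. f(f(f(f(f(b, s(s(e))), s(s(a))), s(s(b))), s(s(f(e, s(s(s(a))))))), s(s(a)))  →  f(f(f(f(b, s(s(e))), s(s(a))), s(s(b))), s(s(f(e, s(s(s(a)))))))   [R1 at ε]
2. f(f(f(f(b, s(s(e))), s(s(a))), s(s(b))), s(s(f(e, s(s(s(a)))))))  →  f(f(f(b, s(s(e))), s(s(a))), s(s(b)))   [R1 at ε]
3. f(f(f(b, s(s(e))), s(s(a))), s(s(b)))  →  f(f(b, s(s(e))), s(s(a)))   [R1 at ε]
4. f(f(b, s(s(e))), s(s(a)))  →  f(b, s(s(e)))   [R1 at ε]
5. f(b, s(s(e)))  →  b   [R1 at ε]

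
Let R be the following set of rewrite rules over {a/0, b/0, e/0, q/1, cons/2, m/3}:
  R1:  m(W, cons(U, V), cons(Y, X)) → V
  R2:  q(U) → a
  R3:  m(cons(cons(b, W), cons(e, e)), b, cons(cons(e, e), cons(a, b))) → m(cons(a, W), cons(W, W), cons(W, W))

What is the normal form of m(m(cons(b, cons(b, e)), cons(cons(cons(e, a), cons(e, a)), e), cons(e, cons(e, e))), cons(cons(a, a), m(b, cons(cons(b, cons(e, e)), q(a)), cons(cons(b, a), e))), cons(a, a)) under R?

a

1. m(m(cons(b, cons(b, e)), cons(cons(cons(e, a), cons(e, a)), e), cons(e, cons(e, e))), cons(cons(a, a), m(b, cons(cons(b, cons(e, e)), q(a)), cons(cons(b, a), e))), cons(a, a))  →  m(b, cons(cons(b, cons(e, e)), q(a)), cons(cons(b, a), e))   [R1 at ε]
2. m(b, cons(cons(b, cons(e, e)), q(a)), cons(cons(b, a), e))  →  q(a)   [R1 at ε]
3. q(a)  →  a   [R2 at ε]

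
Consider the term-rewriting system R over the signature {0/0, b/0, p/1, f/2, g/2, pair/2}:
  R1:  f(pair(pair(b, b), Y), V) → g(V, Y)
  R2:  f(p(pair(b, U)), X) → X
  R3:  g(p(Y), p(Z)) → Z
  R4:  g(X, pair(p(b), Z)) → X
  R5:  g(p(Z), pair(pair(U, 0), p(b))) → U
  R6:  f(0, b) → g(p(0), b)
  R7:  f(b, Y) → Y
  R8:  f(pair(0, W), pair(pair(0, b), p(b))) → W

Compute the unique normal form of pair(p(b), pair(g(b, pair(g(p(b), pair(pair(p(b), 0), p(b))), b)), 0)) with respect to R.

1. pair(p(b), pair(g(b, pair(g(p(b), pair(pair(p(b), 0), p(b))), b)), 0))  →  pair(p(b), pair(g(b, pair(p(b), b)), 0))   [R5 at 2.1.2.1]
2. pair(p(b), pair(g(b, pair(p(b), b)), 0))  →  pair(p(b), pair(b, 0))   [R4 at 2.1]

pair(p(b), pair(b, 0))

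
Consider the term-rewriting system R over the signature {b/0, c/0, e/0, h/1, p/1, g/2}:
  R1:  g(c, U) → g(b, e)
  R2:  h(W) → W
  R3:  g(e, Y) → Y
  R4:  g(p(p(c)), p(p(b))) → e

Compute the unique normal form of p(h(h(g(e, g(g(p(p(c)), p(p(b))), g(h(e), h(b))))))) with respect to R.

p(b)

1. p(h(h(g(e, g(g(p(p(c)), p(p(b))), g(h(e), h(b)))))))  →  p(h(g(e, g(g(p(p(c)), p(p(b))), g(h(e), h(b))))))   [R2 at 1]
2. p(h(g(e, g(g(p(p(c)), p(p(b))), g(h(e), h(b))))))  →  p(g(e, g(g(p(p(c)), p(p(b))), g(h(e), h(b)))))   [R2 at 1]
3. p(g(e, g(g(p(p(c)), p(p(b))), g(h(e), h(b)))))  →  p(g(g(p(p(c)), p(p(b))), g(h(e), h(b))))   [R3 at 1]
4. p(g(g(p(p(c)), p(p(b))), g(h(e), h(b))))  →  p(g(e, g(h(e), h(b))))   [R4 at 1.1]
5. p(g(e, g(h(e), h(b))))  →  p(g(h(e), h(b)))   [R3 at 1]
6. p(g(h(e), h(b)))  →  p(g(e, h(b)))   [R2 at 1.1]
7. p(g(e, h(b)))  →  p(h(b))   [R3 at 1]
8. p(h(b))  →  p(b)   [R2 at 1]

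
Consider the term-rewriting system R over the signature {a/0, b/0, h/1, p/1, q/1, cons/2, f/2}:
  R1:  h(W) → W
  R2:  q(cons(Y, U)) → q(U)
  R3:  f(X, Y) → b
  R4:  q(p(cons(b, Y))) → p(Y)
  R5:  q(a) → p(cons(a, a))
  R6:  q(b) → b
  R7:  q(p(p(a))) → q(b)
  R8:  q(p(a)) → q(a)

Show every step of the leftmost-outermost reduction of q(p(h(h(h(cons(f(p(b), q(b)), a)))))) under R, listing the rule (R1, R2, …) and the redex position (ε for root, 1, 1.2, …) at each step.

p(a)

1. q(p(h(h(h(cons(f(p(b), q(b)), a))))))  →  q(p(h(h(cons(f(p(b), q(b)), a)))))   [R1 at 1.1]
2. q(p(h(h(cons(f(p(b), q(b)), a)))))  →  q(p(h(cons(f(p(b), q(b)), a))))   [R1 at 1.1]
3. q(p(h(cons(f(p(b), q(b)), a))))  →  q(p(cons(f(p(b), q(b)), a)))   [R1 at 1.1]
4. q(p(cons(f(p(b), q(b)), a)))  →  q(p(cons(b, a)))   [R3 at 1.1.1]
5. q(p(cons(b, a)))  →  p(a)   [R4 at ε]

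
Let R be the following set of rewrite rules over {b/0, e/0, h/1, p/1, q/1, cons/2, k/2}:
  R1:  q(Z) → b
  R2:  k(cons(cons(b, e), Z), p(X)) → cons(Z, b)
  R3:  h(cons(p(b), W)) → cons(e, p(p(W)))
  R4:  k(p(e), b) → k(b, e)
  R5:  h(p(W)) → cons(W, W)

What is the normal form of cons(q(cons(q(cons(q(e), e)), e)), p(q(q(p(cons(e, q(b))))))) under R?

cons(b, p(b))

1. cons(q(cons(q(cons(q(e), e)), e)), p(q(q(p(cons(e, q(b)))))))  →  cons(b, p(q(q(p(cons(e, q(b)))))))   [R1 at 1]
2. cons(b, p(q(q(p(cons(e, q(b)))))))  →  cons(b, p(b))   [R1 at 2.1]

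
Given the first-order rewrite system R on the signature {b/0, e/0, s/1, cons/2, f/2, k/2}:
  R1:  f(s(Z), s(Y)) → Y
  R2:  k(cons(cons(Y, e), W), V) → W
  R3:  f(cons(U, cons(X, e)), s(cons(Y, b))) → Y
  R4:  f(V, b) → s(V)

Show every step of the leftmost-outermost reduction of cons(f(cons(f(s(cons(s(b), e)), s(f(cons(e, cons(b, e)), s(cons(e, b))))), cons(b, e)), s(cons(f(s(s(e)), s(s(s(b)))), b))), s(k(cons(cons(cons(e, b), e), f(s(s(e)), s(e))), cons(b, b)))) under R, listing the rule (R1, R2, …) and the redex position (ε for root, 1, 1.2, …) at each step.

1. cons(f(cons(f(s(cons(s(b), e)), s(f(cons(e, cons(b, e)), s(cons(e, b))))), cons(b, e)), s(cons(f(s(s(e)), s(s(s(b)))), b))), s(k(cons(cons(cons(e, b), e), f(s(s(e)), s(e))), cons(b, b))))  →  cons(f(s(s(e)), s(s(s(b)))), s(k(cons(cons(cons(e, b), e), f(s(s(e)), s(e))), cons(b, b))))   [R3 at 1]
2. cons(f(s(s(e)), s(s(s(b)))), s(k(cons(cons(cons(e, b), e), f(s(s(e)), s(e))), cons(b, b))))  →  cons(s(s(b)), s(k(cons(cons(cons(e, b), e), f(s(s(e)), s(e))), cons(b, b))))   [R1 at 1]
3. cons(s(s(b)), s(k(cons(cons(cons(e, b), e), f(s(s(e)), s(e))), cons(b, b))))  →  cons(s(s(b)), s(f(s(s(e)), s(e))))   [R2 at 2.1]
4. cons(s(s(b)), s(f(s(s(e)), s(e))))  →  cons(s(s(b)), s(e))   [R1 at 2.1]

cons(s(s(b)), s(e))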